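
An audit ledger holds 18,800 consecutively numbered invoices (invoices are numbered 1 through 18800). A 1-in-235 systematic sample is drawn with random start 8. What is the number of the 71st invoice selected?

16458

k = 235
71st selection = r + (71−1)·k = 8 + 70×235 = 8 + 16450 = 16458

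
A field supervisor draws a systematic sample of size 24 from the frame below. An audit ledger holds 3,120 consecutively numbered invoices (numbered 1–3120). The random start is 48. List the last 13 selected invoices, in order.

1478, 1608, 1738, 1868, 1998, 2128, 2258, 2388, 2518, 2648, 2778, 2908, 3038

k = N/n = 3120/24 = 130
12th selection = 48 + 11×130 = 1478
13th: 1478 + 130 = 1608
14th: 1608 + 130 = 1738
15th: 1738 + 130 = 1868
16th: 1868 + 130 = 1998
17th: 1998 + 130 = 2128
18th: 2128 + 130 = 2258
19th: 2258 + 130 = 2388
20th: 2388 + 130 = 2518
21st: 2518 + 130 = 2648
22nd: 2648 + 130 = 2778
23rd: 2778 + 130 = 2908
24th: 2908 + 130 = 3038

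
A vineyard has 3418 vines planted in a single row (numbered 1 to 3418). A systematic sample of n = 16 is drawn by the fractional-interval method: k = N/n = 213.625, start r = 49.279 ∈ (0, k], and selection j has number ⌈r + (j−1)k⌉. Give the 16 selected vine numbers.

j=1: r + 0k = 49.279 → ⌈·⌉ = 50
j=2: r + 1k = 262.904 → ⌈·⌉ = 263
j=3: r + 2k = 476.529 → ⌈·⌉ = 477
j=4: r + 3k = 690.154 → ⌈·⌉ = 691
j=5: r + 4k = 903.779 → ⌈·⌉ = 904
j=6: r + 5k = 1117.404 → ⌈·⌉ = 1118
j=7: r + 6k = 1331.029 → ⌈·⌉ = 1332
j=8: r + 7k = 1544.654 → ⌈·⌉ = 1545
j=9: r + 8k = 1758.279 → ⌈·⌉ = 1759
j=10: r + 9k = 1971.904 → ⌈·⌉ = 1972
j=11: r + 10k = 2185.529 → ⌈·⌉ = 2186
j=12: r + 11k = 2399.154 → ⌈·⌉ = 2400
j=13: r + 12k = 2612.779 → ⌈·⌉ = 2613
j=14: r + 13k = 2826.404 → ⌈·⌉ = 2827
j=15: r + 14k = 3040.029 → ⌈·⌉ = 3041
j=16: r + 15k = 3253.654 → ⌈·⌉ = 3254

50, 263, 477, 691, 904, 1118, 1332, 1545, 1759, 1972, 2186, 2400, 2613, 2827, 3041, 3254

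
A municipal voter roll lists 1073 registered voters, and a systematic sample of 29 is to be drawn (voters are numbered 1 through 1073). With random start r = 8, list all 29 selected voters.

k = N/n = 1073/29 = 37
voter 1: 8
voter 2: 8 + 37 = 45
voter 3: 45 + 37 = 82
voter 4: 82 + 37 = 119
voter 5: 119 + 37 = 156
voter 6: 156 + 37 = 193
voter 7: 193 + 37 = 230
voter 8: 230 + 37 = 267
voter 9: 267 + 37 = 304
voter 10: 304 + 37 = 341
voter 11: 341 + 37 = 378
voter 12: 378 + 37 = 415
voter 13: 415 + 37 = 452
voter 14: 452 + 37 = 489
voter 15: 489 + 37 = 526
voter 16: 526 + 37 = 563
voter 17: 563 + 37 = 600
voter 18: 600 + 37 = 637
voter 19: 637 + 37 = 674
voter 20: 674 + 37 = 711
voter 21: 711 + 37 = 748
voter 22: 748 + 37 = 785
voter 23: 785 + 37 = 822
voter 24: 822 + 37 = 859
voter 25: 859 + 37 = 896
voter 26: 896 + 37 = 933
voter 27: 933 + 37 = 970
voter 28: 970 + 37 = 1007
voter 29: 1007 + 37 = 1044

8, 45, 82, 119, 156, 193, 230, 267, 304, 341, 378, 415, 452, 489, 526, 563, 600, 637, 674, 711, 748, 785, 822, 859, 896, 933, 970, 1007, 1044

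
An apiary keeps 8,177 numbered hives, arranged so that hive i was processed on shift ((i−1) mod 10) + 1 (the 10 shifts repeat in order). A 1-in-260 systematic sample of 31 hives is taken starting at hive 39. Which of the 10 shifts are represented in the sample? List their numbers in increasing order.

9

Consecutive selections differ by k = 260, so their shift numbers differ by 260 mod 10 = 0.
gcd(260, 10) = 10, so the sample visits 10/10 = 1 distinct residues mod 10.
Start 39 is shift 9; the shifts hit are 9.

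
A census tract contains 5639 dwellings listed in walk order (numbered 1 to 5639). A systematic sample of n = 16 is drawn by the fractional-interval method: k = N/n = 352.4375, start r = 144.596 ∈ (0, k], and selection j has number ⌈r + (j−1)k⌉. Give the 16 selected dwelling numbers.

145, 498, 850, 1202, 1555, 1907, 2260, 2612, 2965, 3317, 3669, 4022, 4374, 4727, 5079, 5432

j=1: r + 0k = 144.596 → ⌈·⌉ = 145
j=2: r + 1k = 497.0335 → ⌈·⌉ = 498
j=3: r + 2k = 849.471 → ⌈·⌉ = 850
j=4: r + 3k = 1201.9085 → ⌈·⌉ = 1202
j=5: r + 4k = 1554.346 → ⌈·⌉ = 1555
j=6: r + 5k = 1906.7835 → ⌈·⌉ = 1907
j=7: r + 6k = 2259.221 → ⌈·⌉ = 2260
j=8: r + 7k = 2611.6585 → ⌈·⌉ = 2612
j=9: r + 8k = 2964.096 → ⌈·⌉ = 2965
j=10: r + 9k = 3316.5335 → ⌈·⌉ = 3317
j=11: r + 10k = 3668.971 → ⌈·⌉ = 3669
j=12: r + 11k = 4021.4085 → ⌈·⌉ = 4022
j=13: r + 12k = 4373.846 → ⌈·⌉ = 4374
j=14: r + 13k = 4726.2835 → ⌈·⌉ = 4727
j=15: r + 14k = 5078.721 → ⌈·⌉ = 5079
j=16: r + 15k = 5431.1585 → ⌈·⌉ = 5432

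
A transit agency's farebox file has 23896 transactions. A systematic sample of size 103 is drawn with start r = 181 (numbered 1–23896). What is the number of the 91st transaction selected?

21061

k = 23896/103 = 232
91st selection = r + (91−1)·k = 181 + 90×232 = 181 + 20880 = 21061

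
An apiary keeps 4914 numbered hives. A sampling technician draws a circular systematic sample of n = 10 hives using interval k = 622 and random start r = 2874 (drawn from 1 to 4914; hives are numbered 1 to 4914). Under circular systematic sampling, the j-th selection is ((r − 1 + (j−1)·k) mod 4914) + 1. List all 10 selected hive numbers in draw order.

2874, 3496, 4118, 4740, 448, 1070, 1692, 2314, 2936, 3558

Selection 1: 2874
Selection 2: 2874 + 622 = 3496
Selection 3: 3496 + 622 = 4118
Selection 4: 4118 + 622 = 4740
Selection 5: 4740 + 622 = 5362 → 5362 − 4914 = 448
Selection 6: 448 + 622 = 1070
Selection 7: 1070 + 622 = 1692
Selection 8: 1692 + 622 = 2314
Selection 9: 2314 + 622 = 2936
Selection 10: 2936 + 622 = 3558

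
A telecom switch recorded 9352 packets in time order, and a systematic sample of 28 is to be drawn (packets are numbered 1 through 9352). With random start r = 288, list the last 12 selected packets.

k = N/n = 9352/28 = 334
17th selection = 288 + 16×334 = 5632
18th: 5632 + 334 = 5966
19th: 5966 + 334 = 6300
20th: 6300 + 334 = 6634
21st: 6634 + 334 = 6968
22nd: 6968 + 334 = 7302
23rd: 7302 + 334 = 7636
24th: 7636 + 334 = 7970
25th: 7970 + 334 = 8304
26th: 8304 + 334 = 8638
27th: 8638 + 334 = 8972
28th: 8972 + 334 = 9306

5632, 5966, 6300, 6634, 6968, 7302, 7636, 7970, 8304, 8638, 8972, 9306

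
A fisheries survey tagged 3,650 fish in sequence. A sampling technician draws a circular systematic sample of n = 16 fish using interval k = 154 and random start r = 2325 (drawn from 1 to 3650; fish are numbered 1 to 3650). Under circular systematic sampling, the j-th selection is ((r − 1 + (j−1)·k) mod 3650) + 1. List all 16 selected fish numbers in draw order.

Selection 1: 2325
Selection 2: 2325 + 154 = 2479
Selection 3: 2479 + 154 = 2633
Selection 4: 2633 + 154 = 2787
Selection 5: 2787 + 154 = 2941
Selection 6: 2941 + 154 = 3095
Selection 7: 3095 + 154 = 3249
Selection 8: 3249 + 154 = 3403
Selection 9: 3403 + 154 = 3557
Selection 10: 3557 + 154 = 3711 → 3711 − 3650 = 61
Selection 11: 61 + 154 = 215
Selection 12: 215 + 154 = 369
Selection 13: 369 + 154 = 523
Selection 14: 523 + 154 = 677
Selection 15: 677 + 154 = 831
Selection 16: 831 + 154 = 985

2325, 2479, 2633, 2787, 2941, 3095, 3249, 3403, 3557, 61, 215, 369, 523, 677, 831, 985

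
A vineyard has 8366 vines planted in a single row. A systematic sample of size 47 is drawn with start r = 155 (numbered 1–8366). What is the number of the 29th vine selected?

k = 8366/47 = 178
29th selection = r + (29−1)·k = 155 + 28×178 = 155 + 4984 = 5139

5139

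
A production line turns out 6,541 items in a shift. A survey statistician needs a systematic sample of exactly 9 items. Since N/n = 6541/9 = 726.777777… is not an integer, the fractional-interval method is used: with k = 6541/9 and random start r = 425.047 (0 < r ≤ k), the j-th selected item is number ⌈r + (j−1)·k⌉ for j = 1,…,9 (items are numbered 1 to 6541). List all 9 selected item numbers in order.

426, 1152, 1879, 2606, 3333, 4059, 4786, 5513, 6240

j=1: r + 0k = 425.047 → ⌈·⌉ = 426
j=2: r + 1k = 1151.824777… → ⌈·⌉ = 1152
j=3: r + 2k = 1878.602555… → ⌈·⌉ = 1879
j=4: r + 3k = 2605.380333… → ⌈·⌉ = 2606
j=5: r + 4k = 3332.158111… → ⌈·⌉ = 3333
j=6: r + 5k = 4058.935888… → ⌈·⌉ = 4059
j=7: r + 6k = 4785.713666… → ⌈·⌉ = 4786
j=8: r + 7k = 5512.491444… → ⌈·⌉ = 5513
j=9: r + 8k = 6239.269222… → ⌈·⌉ = 6240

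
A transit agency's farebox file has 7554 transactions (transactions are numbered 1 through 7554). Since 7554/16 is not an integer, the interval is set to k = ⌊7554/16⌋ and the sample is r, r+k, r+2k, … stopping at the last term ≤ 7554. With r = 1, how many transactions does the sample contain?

k = ⌊7554/16⌋ = 472
Achieved size = ⌊(7554 − 1)/472⌋ + 1 = ⌊7553/472⌋ + 1 = 16 + 1 = 17
(last selection: 1 + 16×472 = 7553 ≤ 7554; next would be 8025 > 7554)

17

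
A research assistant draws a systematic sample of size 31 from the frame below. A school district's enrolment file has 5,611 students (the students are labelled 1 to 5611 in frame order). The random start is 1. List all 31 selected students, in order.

1, 182, 363, 544, 725, 906, 1087, 1268, 1449, 1630, 1811, 1992, 2173, 2354, 2535, 2716, 2897, 3078, 3259, 3440, 3621, 3802, 3983, 4164, 4345, 4526, 4707, 4888, 5069, 5250, 5431

k = N/n = 5611/31 = 181
student 1: 1
student 2: 1 + 181 = 182
student 3: 182 + 181 = 363
student 4: 363 + 181 = 544
student 5: 544 + 181 = 725
student 6: 725 + 181 = 906
student 7: 906 + 181 = 1087
student 8: 1087 + 181 = 1268
student 9: 1268 + 181 = 1449
student 10: 1449 + 181 = 1630
student 11: 1630 + 181 = 1811
student 12: 1811 + 181 = 1992
student 13: 1992 + 181 = 2173
student 14: 2173 + 181 = 2354
student 15: 2354 + 181 = 2535
student 16: 2535 + 181 = 2716
student 17: 2716 + 181 = 2897
student 18: 2897 + 181 = 3078
student 19: 3078 + 181 = 3259
student 20: 3259 + 181 = 3440
student 21: 3440 + 181 = 3621
student 22: 3621 + 181 = 3802
student 23: 3802 + 181 = 3983
student 24: 3983 + 181 = 4164
student 25: 4164 + 181 = 4345
student 26: 4345 + 181 = 4526
student 27: 4526 + 181 = 4707
student 28: 4707 + 181 = 4888
student 29: 4888 + 181 = 5069
student 30: 5069 + 181 = 5250
student 31: 5250 + 181 = 5431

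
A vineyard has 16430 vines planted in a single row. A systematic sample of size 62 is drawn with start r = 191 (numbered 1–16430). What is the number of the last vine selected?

16356

k = 16430/62 = 265
62nd selection = r + (62−1)·k = 191 + 61×265 = 191 + 16165 = 16356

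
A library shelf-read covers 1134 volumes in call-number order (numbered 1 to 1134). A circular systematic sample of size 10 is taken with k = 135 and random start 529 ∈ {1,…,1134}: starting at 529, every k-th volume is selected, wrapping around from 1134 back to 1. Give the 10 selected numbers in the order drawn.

Selection 1: 529
Selection 2: 529 + 135 = 664
Selection 3: 664 + 135 = 799
Selection 4: 799 + 135 = 934
Selection 5: 934 + 135 = 1069
Selection 6: 1069 + 135 = 1204 → 1204 − 1134 = 70
Selection 7: 70 + 135 = 205
Selection 8: 205 + 135 = 340
Selection 9: 340 + 135 = 475
Selection 10: 475 + 135 = 610

529, 664, 799, 934, 1069, 70, 205, 340, 475, 610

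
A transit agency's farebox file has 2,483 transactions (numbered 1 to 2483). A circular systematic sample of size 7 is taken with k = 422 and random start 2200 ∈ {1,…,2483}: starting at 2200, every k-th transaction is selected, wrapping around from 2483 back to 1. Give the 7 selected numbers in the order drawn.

Selection 1: 2200
Selection 2: 2200 + 422 = 2622 → 2622 − 2483 = 139
Selection 3: 139 + 422 = 561
Selection 4: 561 + 422 = 983
Selection 5: 983 + 422 = 1405
Selection 6: 1405 + 422 = 1827
Selection 7: 1827 + 422 = 2249

2200, 139, 561, 983, 1405, 1827, 2249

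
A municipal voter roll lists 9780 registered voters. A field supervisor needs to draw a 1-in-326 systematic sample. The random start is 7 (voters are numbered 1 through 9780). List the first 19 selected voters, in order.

7, 333, 659, 985, 1311, 1637, 1963, 2289, 2615, 2941, 3267, 3593, 3919, 4245, 4571, 4897, 5223, 5549, 5875

voter 1: 7
voter 2: 7 + 326 = 333
voter 3: 333 + 326 = 659
voter 4: 659 + 326 = 985
voter 5: 985 + 326 = 1311
voter 6: 1311 + 326 = 1637
voter 7: 1637 + 326 = 1963
voter 8: 1963 + 326 = 2289
voter 9: 2289 + 326 = 2615
voter 10: 2615 + 326 = 2941
voter 11: 2941 + 326 = 3267
voter 12: 3267 + 326 = 3593
voter 13: 3593 + 326 = 3919
voter 14: 3919 + 326 = 4245
voter 15: 4245 + 326 = 4571
voter 16: 4571 + 326 = 4897
voter 17: 4897 + 326 = 5223
voter 18: 5223 + 326 = 5549
voter 19: 5549 + 326 = 5875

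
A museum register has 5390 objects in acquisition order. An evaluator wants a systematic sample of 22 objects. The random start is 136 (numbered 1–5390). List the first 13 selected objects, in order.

k = N/n = 5390/22 = 245
object 1: 136
object 2: 136 + 245 = 381
object 3: 381 + 245 = 626
object 4: 626 + 245 = 871
object 5: 871 + 245 = 1116
object 6: 1116 + 245 = 1361
object 7: 1361 + 245 = 1606
object 8: 1606 + 245 = 1851
object 9: 1851 + 245 = 2096
object 10: 2096 + 245 = 2341
object 11: 2341 + 245 = 2586
object 12: 2586 + 245 = 2831
object 13: 2831 + 245 = 3076

136, 381, 626, 871, 1116, 1361, 1606, 1851, 2096, 2341, 2586, 2831, 3076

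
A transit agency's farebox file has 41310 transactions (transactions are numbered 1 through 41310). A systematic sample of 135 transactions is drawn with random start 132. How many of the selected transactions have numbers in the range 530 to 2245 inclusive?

5

k = 41310/135 = 306
First selection ≥ 530: 132 + ⌈(530−132)/306⌉·306 = 132 + 2×306 = 744
Last selection ≤ 2245: 132 + ⌊(2245−132)/306⌋·306 = 132 + 6×306 = 1968
Count = 6 − 2 + 1 = 5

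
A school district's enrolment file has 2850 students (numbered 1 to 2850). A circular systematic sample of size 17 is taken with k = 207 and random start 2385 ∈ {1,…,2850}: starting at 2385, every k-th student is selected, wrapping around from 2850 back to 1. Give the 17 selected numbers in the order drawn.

2385, 2592, 2799, 156, 363, 570, 777, 984, 1191, 1398, 1605, 1812, 2019, 2226, 2433, 2640, 2847

Selection 1: 2385
Selection 2: 2385 + 207 = 2592
Selection 3: 2592 + 207 = 2799
Selection 4: 2799 + 207 = 3006 → 3006 − 2850 = 156
Selection 5: 156 + 207 = 363
Selection 6: 363 + 207 = 570
Selection 7: 570 + 207 = 777
Selection 8: 777 + 207 = 984
Selection 9: 984 + 207 = 1191
Selection 10: 1191 + 207 = 1398
Selection 11: 1398 + 207 = 1605
Selection 12: 1605 + 207 = 1812
Selection 13: 1812 + 207 = 2019
Selection 14: 2019 + 207 = 2226
Selection 15: 2226 + 207 = 2433
Selection 16: 2433 + 207 = 2640
Selection 17: 2640 + 207 = 2847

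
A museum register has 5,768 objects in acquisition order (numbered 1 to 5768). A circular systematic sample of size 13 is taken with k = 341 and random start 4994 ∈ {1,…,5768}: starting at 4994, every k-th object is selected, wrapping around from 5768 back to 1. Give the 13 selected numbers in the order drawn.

4994, 5335, 5676, 249, 590, 931, 1272, 1613, 1954, 2295, 2636, 2977, 3318

Selection 1: 4994
Selection 2: 4994 + 341 = 5335
Selection 3: 5335 + 341 = 5676
Selection 4: 5676 + 341 = 6017 → 6017 − 5768 = 249
Selection 5: 249 + 341 = 590
Selection 6: 590 + 341 = 931
Selection 7: 931 + 341 = 1272
Selection 8: 1272 + 341 = 1613
Selection 9: 1613 + 341 = 1954
Selection 10: 1954 + 341 = 2295
Selection 11: 2295 + 341 = 2636
Selection 12: 2636 + 341 = 2977
Selection 13: 2977 + 341 = 3318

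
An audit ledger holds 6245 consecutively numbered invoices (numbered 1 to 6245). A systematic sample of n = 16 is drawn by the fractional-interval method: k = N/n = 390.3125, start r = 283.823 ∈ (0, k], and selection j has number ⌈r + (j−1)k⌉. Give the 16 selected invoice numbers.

284, 675, 1065, 1455, 1846, 2236, 2626, 3017, 3407, 3797, 4187, 4578, 4968, 5358, 5749, 6139

j=1: r + 0k = 283.823 → ⌈·⌉ = 284
j=2: r + 1k = 674.1355 → ⌈·⌉ = 675
j=3: r + 2k = 1064.448 → ⌈·⌉ = 1065
j=4: r + 3k = 1454.7605 → ⌈·⌉ = 1455
j=5: r + 4k = 1845.073 → ⌈·⌉ = 1846
j=6: r + 5k = 2235.3855 → ⌈·⌉ = 2236
j=7: r + 6k = 2625.698 → ⌈·⌉ = 2626
j=8: r + 7k = 3016.0105 → ⌈·⌉ = 3017
j=9: r + 8k = 3406.323 → ⌈·⌉ = 3407
j=10: r + 9k = 3796.6355 → ⌈·⌉ = 3797
j=11: r + 10k = 4186.948 → ⌈·⌉ = 4187
j=12: r + 11k = 4577.2605 → ⌈·⌉ = 4578
j=13: r + 12k = 4967.573 → ⌈·⌉ = 4968
j=14: r + 13k = 5357.8855 → ⌈·⌉ = 5358
j=15: r + 14k = 5748.198 → ⌈·⌉ = 5749
j=16: r + 15k = 6138.5105 → ⌈·⌉ = 6139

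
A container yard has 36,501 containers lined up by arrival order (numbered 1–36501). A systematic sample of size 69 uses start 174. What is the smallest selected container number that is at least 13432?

13928

k = 36501/69 = 529
Steps past start: ⌈(13432 − 174)/529⌉ = ⌈13258/529⌉ = 26
Selected container: 174 + 26×529 = 13928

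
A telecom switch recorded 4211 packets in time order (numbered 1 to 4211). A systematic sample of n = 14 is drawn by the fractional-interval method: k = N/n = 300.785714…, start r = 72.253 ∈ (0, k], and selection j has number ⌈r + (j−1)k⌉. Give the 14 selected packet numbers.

73, 374, 674, 975, 1276, 1577, 1877, 2178, 2479, 2780, 3081, 3381, 3682, 3983

j=1: r + 0k = 72.253 → ⌈·⌉ = 73
j=2: r + 1k = 373.038714… → ⌈·⌉ = 374
j=3: r + 2k = 673.824428… → ⌈·⌉ = 674
j=4: r + 3k = 974.610142… → ⌈·⌉ = 975
j=5: r + 4k = 1275.395857… → ⌈·⌉ = 1276
j=6: r + 5k = 1576.181571… → ⌈·⌉ = 1577
j=7: r + 6k = 1876.967285… → ⌈·⌉ = 1877
j=8: r + 7k = 2177.753 → ⌈·⌉ = 2178
j=9: r + 8k = 2478.538714… → ⌈·⌉ = 2479
j=10: r + 9k = 2779.324428… → ⌈·⌉ = 2780
j=11: r + 10k = 3080.110142… → ⌈·⌉ = 3081
j=12: r + 11k = 3380.895857… → ⌈·⌉ = 3381
j=13: r + 12k = 3681.681571… → ⌈·⌉ = 3682
j=14: r + 13k = 3982.467285… → ⌈·⌉ = 3983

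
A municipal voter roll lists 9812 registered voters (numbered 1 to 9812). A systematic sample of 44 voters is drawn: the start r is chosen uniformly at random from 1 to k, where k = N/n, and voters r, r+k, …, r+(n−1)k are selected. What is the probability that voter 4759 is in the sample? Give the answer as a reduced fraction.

k = 9812/44 = 223.
Voter 4759 is selected iff r ≡ 4759 (mod 223); exactly one such r in {1,…,223}.
Inclusion probability = 1/223.

1/223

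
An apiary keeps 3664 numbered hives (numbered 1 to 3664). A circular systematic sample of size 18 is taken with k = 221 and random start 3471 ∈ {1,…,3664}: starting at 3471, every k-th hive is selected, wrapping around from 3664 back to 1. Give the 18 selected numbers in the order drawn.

Selection 1: 3471
Selection 2: 3471 + 221 = 3692 → 3692 − 3664 = 28
Selection 3: 28 + 221 = 249
Selection 4: 249 + 221 = 470
Selection 5: 470 + 221 = 691
Selection 6: 691 + 221 = 912
Selection 7: 912 + 221 = 1133
Selection 8: 1133 + 221 = 1354
Selection 9: 1354 + 221 = 1575
Selection 10: 1575 + 221 = 1796
Selection 11: 1796 + 221 = 2017
Selection 12: 2017 + 221 = 2238
Selection 13: 2238 + 221 = 2459
Selection 14: 2459 + 221 = 2680
Selection 15: 2680 + 221 = 2901
Selection 16: 2901 + 221 = 3122
Selection 17: 3122 + 221 = 3343
Selection 18: 3343 + 221 = 3564

3471, 28, 249, 470, 691, 912, 1133, 1354, 1575, 1796, 2017, 2238, 2459, 2680, 2901, 3122, 3343, 3564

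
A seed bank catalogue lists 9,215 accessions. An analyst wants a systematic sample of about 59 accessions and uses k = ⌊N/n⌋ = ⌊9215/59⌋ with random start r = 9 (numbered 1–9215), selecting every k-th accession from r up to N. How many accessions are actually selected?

k = ⌊9215/59⌋ = 156
Achieved size = ⌊(9215 − 9)/156⌋ + 1 = ⌊9206/156⌋ + 1 = 59 + 1 = 60
(last selection: 9 + 59×156 = 9213 ≤ 9215; next would be 9369 > 9215)

60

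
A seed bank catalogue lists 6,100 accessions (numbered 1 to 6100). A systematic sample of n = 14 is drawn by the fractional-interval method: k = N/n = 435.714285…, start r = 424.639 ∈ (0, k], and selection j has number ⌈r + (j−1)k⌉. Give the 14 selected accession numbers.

j=1: r + 0k = 424.639 → ⌈·⌉ = 425
j=2: r + 1k = 860.353285… → ⌈·⌉ = 861
j=3: r + 2k = 1296.067571… → ⌈·⌉ = 1297
j=4: r + 3k = 1731.781857… → ⌈·⌉ = 1732
j=5: r + 4k = 2167.496142… → ⌈·⌉ = 2168
j=6: r + 5k = 2603.210428… → ⌈·⌉ = 2604
j=7: r + 6k = 3038.924714… → ⌈·⌉ = 3039
j=8: r + 7k = 3474.639 → ⌈·⌉ = 3475
j=9: r + 8k = 3910.353285… → ⌈·⌉ = 3911
j=10: r + 9k = 4346.067571… → ⌈·⌉ = 4347
j=11: r + 10k = 4781.781857… → ⌈·⌉ = 4782
j=12: r + 11k = 5217.496142… → ⌈·⌉ = 5218
j=13: r + 12k = 5653.210428… → ⌈·⌉ = 5654
j=14: r + 13k = 6088.924714… → ⌈·⌉ = 6089

425, 861, 1297, 1732, 2168, 2604, 3039, 3475, 3911, 4347, 4782, 5218, 5654, 6089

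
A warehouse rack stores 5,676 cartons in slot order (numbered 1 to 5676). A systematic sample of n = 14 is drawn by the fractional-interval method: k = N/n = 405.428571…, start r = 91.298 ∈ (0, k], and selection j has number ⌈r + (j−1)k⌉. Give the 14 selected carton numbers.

j=1: r + 0k = 91.298 → ⌈·⌉ = 92
j=2: r + 1k = 496.726571… → ⌈·⌉ = 497
j=3: r + 2k = 902.155142… → ⌈·⌉ = 903
j=4: r + 3k = 1307.583714… → ⌈·⌉ = 1308
j=5: r + 4k = 1713.012285… → ⌈·⌉ = 1714
j=6: r + 5k = 2118.440857… → ⌈·⌉ = 2119
j=7: r + 6k = 2523.869428… → ⌈·⌉ = 2524
j=8: r + 7k = 2929.298 → ⌈·⌉ = 2930
j=9: r + 8k = 3334.726571… → ⌈·⌉ = 3335
j=10: r + 9k = 3740.155142… → ⌈·⌉ = 3741
j=11: r + 10k = 4145.583714… → ⌈·⌉ = 4146
j=12: r + 11k = 4551.012285… → ⌈·⌉ = 4552
j=13: r + 12k = 4956.440857… → ⌈·⌉ = 4957
j=14: r + 13k = 5361.869428… → ⌈·⌉ = 5362

92, 497, 903, 1308, 1714, 2119, 2524, 2930, 3335, 3741, 4146, 4552, 4957, 5362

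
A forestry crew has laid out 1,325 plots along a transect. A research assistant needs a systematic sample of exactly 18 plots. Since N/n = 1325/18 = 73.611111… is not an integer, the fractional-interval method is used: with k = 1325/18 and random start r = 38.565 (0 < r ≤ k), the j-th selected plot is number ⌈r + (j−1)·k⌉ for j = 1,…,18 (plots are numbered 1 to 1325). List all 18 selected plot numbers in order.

39, 113, 186, 260, 334, 407, 481, 554, 628, 702, 775, 849, 922, 996, 1070, 1143, 1217, 1290

j=1: r + 0k = 38.565 → ⌈·⌉ = 39
j=2: r + 1k = 112.176111… → ⌈·⌉ = 113
j=3: r + 2k = 185.787222… → ⌈·⌉ = 186
j=4: r + 3k = 259.398333… → ⌈·⌉ = 260
j=5: r + 4k = 333.009444… → ⌈·⌉ = 334
j=6: r + 5k = 406.620555… → ⌈·⌉ = 407
j=7: r + 6k = 480.231666… → ⌈·⌉ = 481
j=8: r + 7k = 553.842777… → ⌈·⌉ = 554
j=9: r + 8k = 627.453888… → ⌈·⌉ = 628
j=10: r + 9k = 701.065 → ⌈·⌉ = 702
j=11: r + 10k = 774.676111… → ⌈·⌉ = 775
j=12: r + 11k = 848.287222… → ⌈·⌉ = 849
j=13: r + 12k = 921.898333… → ⌈·⌉ = 922
j=14: r + 13k = 995.509444… → ⌈·⌉ = 996
j=15: r + 14k = 1069.120555… → ⌈·⌉ = 1070
j=16: r + 15k = 1142.731666… → ⌈·⌉ = 1143
j=17: r + 16k = 1216.342777… → ⌈·⌉ = 1217
j=18: r + 17k = 1289.953888… → ⌈·⌉ = 1290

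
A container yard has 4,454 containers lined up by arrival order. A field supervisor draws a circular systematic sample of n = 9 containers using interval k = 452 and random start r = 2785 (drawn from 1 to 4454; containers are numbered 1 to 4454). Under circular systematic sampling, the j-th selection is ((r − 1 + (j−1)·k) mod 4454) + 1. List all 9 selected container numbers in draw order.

2785, 3237, 3689, 4141, 139, 591, 1043, 1495, 1947

Selection 1: 2785
Selection 2: 2785 + 452 = 3237
Selection 3: 3237 + 452 = 3689
Selection 4: 3689 + 452 = 4141
Selection 5: 4141 + 452 = 4593 → 4593 − 4454 = 139
Selection 6: 139 + 452 = 591
Selection 7: 591 + 452 = 1043
Selection 8: 1043 + 452 = 1495
Selection 9: 1495 + 452 = 1947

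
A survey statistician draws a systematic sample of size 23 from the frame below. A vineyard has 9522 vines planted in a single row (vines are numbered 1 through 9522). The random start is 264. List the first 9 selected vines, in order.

k = N/n = 9522/23 = 414
vine 1: 264
vine 2: 264 + 414 = 678
vine 3: 678 + 414 = 1092
vine 4: 1092 + 414 = 1506
vine 5: 1506 + 414 = 1920
vine 6: 1920 + 414 = 2334
vine 7: 2334 + 414 = 2748
vine 8: 2748 + 414 = 3162
vine 9: 3162 + 414 = 3576

264, 678, 1092, 1506, 1920, 2334, 2748, 3162, 3576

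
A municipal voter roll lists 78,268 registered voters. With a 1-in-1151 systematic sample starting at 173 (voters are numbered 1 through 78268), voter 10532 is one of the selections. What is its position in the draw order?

10

k = 1151
position = (10532 − 173)/1151 + 1 = 10359/1151 + 1 = 9 + 1 = 10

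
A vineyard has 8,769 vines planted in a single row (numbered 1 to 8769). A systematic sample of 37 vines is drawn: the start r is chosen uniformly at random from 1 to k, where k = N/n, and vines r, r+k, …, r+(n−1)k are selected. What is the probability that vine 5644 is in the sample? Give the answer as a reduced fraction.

k = 8769/37 = 237.
Vine 5644 is selected iff r ≡ 5644 (mod 237); exactly one such r in {1,…,237}.
Inclusion probability = 1/237.

1/237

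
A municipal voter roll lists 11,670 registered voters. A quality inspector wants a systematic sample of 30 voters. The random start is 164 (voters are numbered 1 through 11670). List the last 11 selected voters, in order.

k = N/n = 11670/30 = 389
20th selection = 164 + 19×389 = 7555
21st: 7555 + 389 = 7944
22nd: 7944 + 389 = 8333
23rd: 8333 + 389 = 8722
24th: 8722 + 389 = 9111
25th: 9111 + 389 = 9500
26th: 9500 + 389 = 9889
27th: 9889 + 389 = 10278
28th: 10278 + 389 = 10667
29th: 10667 + 389 = 11056
30th: 11056 + 389 = 11445

7555, 7944, 8333, 8722, 9111, 9500, 9889, 10278, 10667, 11056, 11445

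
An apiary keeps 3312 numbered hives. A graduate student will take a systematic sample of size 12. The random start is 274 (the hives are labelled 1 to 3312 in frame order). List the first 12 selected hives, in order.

k = N/n = 3312/12 = 276
hive 1: 274
hive 2: 274 + 276 = 550
hive 3: 550 + 276 = 826
hive 4: 826 + 276 = 1102
hive 5: 1102 + 276 = 1378
hive 6: 1378 + 276 = 1654
hive 7: 1654 + 276 = 1930
hive 8: 1930 + 276 = 2206
hive 9: 2206 + 276 = 2482
hive 10: 2482 + 276 = 2758
hive 11: 2758 + 276 = 3034
hive 12: 3034 + 276 = 3310

274, 550, 826, 1102, 1378, 1654, 1930, 2206, 2482, 2758, 3034, 3310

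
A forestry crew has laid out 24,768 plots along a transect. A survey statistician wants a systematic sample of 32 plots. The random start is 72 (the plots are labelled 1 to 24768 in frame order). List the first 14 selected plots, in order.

72, 846, 1620, 2394, 3168, 3942, 4716, 5490, 6264, 7038, 7812, 8586, 9360, 10134

k = N/n = 24768/32 = 774
plot 1: 72
plot 2: 72 + 774 = 846
plot 3: 846 + 774 = 1620
plot 4: 1620 + 774 = 2394
plot 5: 2394 + 774 = 3168
plot 6: 3168 + 774 = 3942
plot 7: 3942 + 774 = 4716
plot 8: 4716 + 774 = 5490
plot 9: 5490 + 774 = 6264
plot 10: 6264 + 774 = 7038
plot 11: 7038 + 774 = 7812
plot 12: 7812 + 774 = 8586
plot 13: 8586 + 774 = 9360
plot 14: 9360 + 774 = 10134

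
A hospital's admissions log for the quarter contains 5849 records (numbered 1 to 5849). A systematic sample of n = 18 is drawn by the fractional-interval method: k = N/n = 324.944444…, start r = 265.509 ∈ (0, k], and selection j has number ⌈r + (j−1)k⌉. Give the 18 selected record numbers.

j=1: r + 0k = 265.509 → ⌈·⌉ = 266
j=2: r + 1k = 590.453444… → ⌈·⌉ = 591
j=3: r + 2k = 915.397888… → ⌈·⌉ = 916
j=4: r + 3k = 1240.342333… → ⌈·⌉ = 1241
j=5: r + 4k = 1565.286777… → ⌈·⌉ = 1566
j=6: r + 5k = 1890.231222… → ⌈·⌉ = 1891
j=7: r + 6k = 2215.175666… → ⌈·⌉ = 2216
j=8: r + 7k = 2540.120111… → ⌈·⌉ = 2541
j=9: r + 8k = 2865.064555… → ⌈·⌉ = 2866
j=10: r + 9k = 3190.009 → ⌈·⌉ = 3191
j=11: r + 10k = 3514.953444… → ⌈·⌉ = 3515
j=12: r + 11k = 3839.897888… → ⌈·⌉ = 3840
j=13: r + 12k = 4164.842333… → ⌈·⌉ = 4165
j=14: r + 13k = 4489.786777… → ⌈·⌉ = 4490
j=15: r + 14k = 4814.731222… → ⌈·⌉ = 4815
j=16: r + 15k = 5139.675666… → ⌈·⌉ = 5140
j=17: r + 16k = 5464.620111… → ⌈·⌉ = 5465
j=18: r + 17k = 5789.564555… → ⌈·⌉ = 5790

266, 591, 916, 1241, 1566, 1891, 2216, 2541, 2866, 3191, 3515, 3840, 4165, 4490, 4815, 5140, 5465, 5790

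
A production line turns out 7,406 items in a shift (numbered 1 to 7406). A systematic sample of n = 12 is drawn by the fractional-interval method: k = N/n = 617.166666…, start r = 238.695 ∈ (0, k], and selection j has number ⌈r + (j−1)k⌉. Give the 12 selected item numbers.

j=1: r + 0k = 238.695 → ⌈·⌉ = 239
j=2: r + 1k = 855.861666… → ⌈·⌉ = 856
j=3: r + 2k = 1473.028333… → ⌈·⌉ = 1474
j=4: r + 3k = 2090.195 → ⌈·⌉ = 2091
j=5: r + 4k = 2707.361666… → ⌈·⌉ = 2708
j=6: r + 5k = 3324.528333… → ⌈·⌉ = 3325
j=7: r + 6k = 3941.695 → ⌈·⌉ = 3942
j=8: r + 7k = 4558.861666… → ⌈·⌉ = 4559
j=9: r + 8k = 5176.028333… → ⌈·⌉ = 5177
j=10: r + 9k = 5793.195 → ⌈·⌉ = 5794
j=11: r + 10k = 6410.361666… → ⌈·⌉ = 6411
j=12: r + 11k = 7027.528333… → ⌈·⌉ = 7028

239, 856, 1474, 2091, 2708, 3325, 3942, 4559, 5177, 5794, 6411, 7028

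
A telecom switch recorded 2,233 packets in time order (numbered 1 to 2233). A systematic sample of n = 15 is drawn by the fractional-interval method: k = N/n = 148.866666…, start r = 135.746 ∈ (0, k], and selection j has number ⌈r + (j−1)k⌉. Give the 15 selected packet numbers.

136, 285, 434, 583, 732, 881, 1029, 1178, 1327, 1476, 1625, 1774, 1923, 2072, 2220

j=1: r + 0k = 135.746 → ⌈·⌉ = 136
j=2: r + 1k = 284.612666… → ⌈·⌉ = 285
j=3: r + 2k = 433.479333… → ⌈·⌉ = 434
j=4: r + 3k = 582.346 → ⌈·⌉ = 583
j=5: r + 4k = 731.212666… → ⌈·⌉ = 732
j=6: r + 5k = 880.079333… → ⌈·⌉ = 881
j=7: r + 6k = 1028.946 → ⌈·⌉ = 1029
j=8: r + 7k = 1177.812666… → ⌈·⌉ = 1178
j=9: r + 8k = 1326.679333… → ⌈·⌉ = 1327
j=10: r + 9k = 1475.546 → ⌈·⌉ = 1476
j=11: r + 10k = 1624.412666… → ⌈·⌉ = 1625
j=12: r + 11k = 1773.279333… → ⌈·⌉ = 1774
j=13: r + 12k = 1922.146 → ⌈·⌉ = 1923
j=14: r + 13k = 2071.012666… → ⌈·⌉ = 2072
j=15: r + 14k = 2219.879333… → ⌈·⌉ = 2220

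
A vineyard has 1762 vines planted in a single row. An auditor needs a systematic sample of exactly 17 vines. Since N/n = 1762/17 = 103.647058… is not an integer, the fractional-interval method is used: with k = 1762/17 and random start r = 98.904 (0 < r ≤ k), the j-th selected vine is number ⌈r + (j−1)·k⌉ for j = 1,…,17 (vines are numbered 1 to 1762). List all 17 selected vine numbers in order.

99, 203, 307, 410, 514, 618, 721, 825, 929, 1032, 1136, 1240, 1343, 1447, 1550, 1654, 1758

j=1: r + 0k = 98.904 → ⌈·⌉ = 99
j=2: r + 1k = 202.551058… → ⌈·⌉ = 203
j=3: r + 2k = 306.198117… → ⌈·⌉ = 307
j=4: r + 3k = 409.845176… → ⌈·⌉ = 410
j=5: r + 4k = 513.492235… → ⌈·⌉ = 514
j=6: r + 5k = 617.139294… → ⌈·⌉ = 618
j=7: r + 6k = 720.786352… → ⌈·⌉ = 721
j=8: r + 7k = 824.433411… → ⌈·⌉ = 825
j=9: r + 8k = 928.080470… → ⌈·⌉ = 929
j=10: r + 9k = 1031.727529… → ⌈·⌉ = 1032
j=11: r + 10k = 1135.374588… → ⌈·⌉ = 1136
j=12: r + 11k = 1239.021647… → ⌈·⌉ = 1240
j=13: r + 12k = 1342.668705… → ⌈·⌉ = 1343
j=14: r + 13k = 1446.315764… → ⌈·⌉ = 1447
j=15: r + 14k = 1549.962823… → ⌈·⌉ = 1550
j=16: r + 15k = 1653.609882… → ⌈·⌉ = 1654
j=17: r + 16k = 1757.256941… → ⌈·⌉ = 1758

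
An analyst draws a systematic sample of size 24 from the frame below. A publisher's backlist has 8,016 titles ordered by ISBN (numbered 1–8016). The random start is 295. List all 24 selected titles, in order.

k = N/n = 8016/24 = 334
title 1: 295
title 2: 295 + 334 = 629
title 3: 629 + 334 = 963
title 4: 963 + 334 = 1297
title 5: 1297 + 334 = 1631
title 6: 1631 + 334 = 1965
title 7: 1965 + 334 = 2299
title 8: 2299 + 334 = 2633
title 9: 2633 + 334 = 2967
title 10: 2967 + 334 = 3301
title 11: 3301 + 334 = 3635
title 12: 3635 + 334 = 3969
title 13: 3969 + 334 = 4303
title 14: 4303 + 334 = 4637
title 15: 4637 + 334 = 4971
title 16: 4971 + 334 = 5305
title 17: 5305 + 334 = 5639
title 18: 5639 + 334 = 5973
title 19: 5973 + 334 = 6307
title 20: 6307 + 334 = 6641
title 21: 6641 + 334 = 6975
title 22: 6975 + 334 = 7309
title 23: 7309 + 334 = 7643
title 24: 7643 + 334 = 7977

295, 629, 963, 1297, 1631, 1965, 2299, 2633, 2967, 3301, 3635, 3969, 4303, 4637, 4971, 5305, 5639, 5973, 6307, 6641, 6975, 7309, 7643, 7977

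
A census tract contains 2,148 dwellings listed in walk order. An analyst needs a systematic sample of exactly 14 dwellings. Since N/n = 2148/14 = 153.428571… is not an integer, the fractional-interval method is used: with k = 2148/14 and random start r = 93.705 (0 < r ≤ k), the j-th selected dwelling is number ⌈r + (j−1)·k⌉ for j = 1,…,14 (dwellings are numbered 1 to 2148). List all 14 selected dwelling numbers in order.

j=1: r + 0k = 93.705 → ⌈·⌉ = 94
j=2: r + 1k = 247.133571… → ⌈·⌉ = 248
j=3: r + 2k = 400.562142… → ⌈·⌉ = 401
j=4: r + 3k = 553.990714… → ⌈·⌉ = 554
j=5: r + 4k = 707.419285… → ⌈·⌉ = 708
j=6: r + 5k = 860.847857… → ⌈·⌉ = 861
j=7: r + 6k = 1014.276428… → ⌈·⌉ = 1015
j=8: r + 7k = 1167.705 → ⌈·⌉ = 1168
j=9: r + 8k = 1321.133571… → ⌈·⌉ = 1322
j=10: r + 9k = 1474.562142… → ⌈·⌉ = 1475
j=11: r + 10k = 1627.990714… → ⌈·⌉ = 1628
j=12: r + 11k = 1781.419285… → ⌈·⌉ = 1782
j=13: r + 12k = 1934.847857… → ⌈·⌉ = 1935
j=14: r + 13k = 2088.276428… → ⌈·⌉ = 2089

94, 248, 401, 554, 708, 861, 1015, 1168, 1322, 1475, 1628, 1782, 1935, 2089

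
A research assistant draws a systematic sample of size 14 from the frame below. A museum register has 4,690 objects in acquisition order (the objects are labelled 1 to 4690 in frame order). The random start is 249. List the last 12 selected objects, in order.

k = N/n = 4690/14 = 335
3rd selection = 249 + 2×335 = 919
4th: 919 + 335 = 1254
5th: 1254 + 335 = 1589
6th: 1589 + 335 = 1924
7th: 1924 + 335 = 2259
8th: 2259 + 335 = 2594
9th: 2594 + 335 = 2929
10th: 2929 + 335 = 3264
11th: 3264 + 335 = 3599
12th: 3599 + 335 = 3934
13th: 3934 + 335 = 4269
14th: 4269 + 335 = 4604

919, 1254, 1589, 1924, 2259, 2594, 2929, 3264, 3599, 3934, 4269, 4604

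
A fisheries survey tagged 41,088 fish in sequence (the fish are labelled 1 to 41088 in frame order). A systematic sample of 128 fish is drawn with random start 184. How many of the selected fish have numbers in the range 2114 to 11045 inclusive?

k = 41088/128 = 321
First selection ≥ 2114: 184 + ⌈(2114−184)/321⌉·321 = 184 + 7×321 = 2431
Last selection ≤ 11045: 184 + ⌊(11045−184)/321⌋·321 = 184 + 33×321 = 10777
Count = 33 − 7 + 1 = 27

27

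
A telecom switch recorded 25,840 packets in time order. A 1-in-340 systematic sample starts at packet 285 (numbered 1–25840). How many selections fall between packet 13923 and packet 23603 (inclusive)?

k = 340
First selection ≥ 13923: 285 + ⌈(13923−285)/340⌉·340 = 285 + 41×340 = 14225
Last selection ≤ 23603: 285 + ⌊(23603−285)/340⌋·340 = 285 + 68×340 = 23405
Count = 68 − 41 + 1 = 28

28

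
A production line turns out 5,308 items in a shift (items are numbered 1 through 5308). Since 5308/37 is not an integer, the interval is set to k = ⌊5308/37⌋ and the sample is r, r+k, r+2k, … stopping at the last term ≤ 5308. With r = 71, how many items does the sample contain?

k = ⌊5308/37⌋ = 143
Achieved size = ⌊(5308 − 71)/143⌋ + 1 = ⌊5237/143⌋ + 1 = 36 + 1 = 37
(last selection: 71 + 36×143 = 5219 ≤ 5308; next would be 5362 > 5308)

37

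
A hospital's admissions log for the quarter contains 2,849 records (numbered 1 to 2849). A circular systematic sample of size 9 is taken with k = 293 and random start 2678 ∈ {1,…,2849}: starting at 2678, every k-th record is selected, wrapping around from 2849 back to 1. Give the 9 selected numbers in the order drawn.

Selection 1: 2678
Selection 2: 2678 + 293 = 2971 → 2971 − 2849 = 122
Selection 3: 122 + 293 = 415
Selection 4: 415 + 293 = 708
Selection 5: 708 + 293 = 1001
Selection 6: 1001 + 293 = 1294
Selection 7: 1294 + 293 = 1587
Selection 8: 1587 + 293 = 1880
Selection 9: 1880 + 293 = 2173

2678, 122, 415, 708, 1001, 1294, 1587, 1880, 2173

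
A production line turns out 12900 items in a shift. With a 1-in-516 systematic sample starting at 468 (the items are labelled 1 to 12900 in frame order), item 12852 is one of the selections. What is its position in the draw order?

k = 516
position = (12852 − 468)/516 + 1 = 12384/516 + 1 = 24 + 1 = 25

25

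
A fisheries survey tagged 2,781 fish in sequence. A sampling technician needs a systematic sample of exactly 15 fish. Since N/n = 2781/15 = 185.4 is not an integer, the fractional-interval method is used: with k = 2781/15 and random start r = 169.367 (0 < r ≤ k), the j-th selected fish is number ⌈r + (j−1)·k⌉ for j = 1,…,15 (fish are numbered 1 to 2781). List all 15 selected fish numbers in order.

170, 355, 541, 726, 911, 1097, 1282, 1468, 1653, 1838, 2024, 2209, 2395, 2580, 2765

j=1: r + 0k = 169.367 → ⌈·⌉ = 170
j=2: r + 1k = 354.767 → ⌈·⌉ = 355
j=3: r + 2k = 540.167 → ⌈·⌉ = 541
j=4: r + 3k = 725.567 → ⌈·⌉ = 726
j=5: r + 4k = 910.967 → ⌈·⌉ = 911
j=6: r + 5k = 1096.367 → ⌈·⌉ = 1097
j=7: r + 6k = 1281.767 → ⌈·⌉ = 1282
j=8: r + 7k = 1467.167 → ⌈·⌉ = 1468
j=9: r + 8k = 1652.567 → ⌈·⌉ = 1653
j=10: r + 9k = 1837.967 → ⌈·⌉ = 1838
j=11: r + 10k = 2023.367 → ⌈·⌉ = 2024
j=12: r + 11k = 2208.767 → ⌈·⌉ = 2209
j=13: r + 12k = 2394.167 → ⌈·⌉ = 2395
j=14: r + 13k = 2579.567 → ⌈·⌉ = 2580
j=15: r + 14k = 2764.967 → ⌈·⌉ = 2765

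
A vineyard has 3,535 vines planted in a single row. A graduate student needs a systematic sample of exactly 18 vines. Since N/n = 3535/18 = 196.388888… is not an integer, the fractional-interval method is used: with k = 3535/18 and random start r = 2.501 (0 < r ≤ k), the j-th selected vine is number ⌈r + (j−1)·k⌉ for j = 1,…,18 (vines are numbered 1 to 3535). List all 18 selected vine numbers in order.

j=1: r + 0k = 2.501 → ⌈·⌉ = 3
j=2: r + 1k = 198.889888… → ⌈·⌉ = 199
j=3: r + 2k = 395.278777… → ⌈·⌉ = 396
j=4: r + 3k = 591.667666… → ⌈·⌉ = 592
j=5: r + 4k = 788.056555… → ⌈·⌉ = 789
j=6: r + 5k = 984.445444… → ⌈·⌉ = 985
j=7: r + 6k = 1180.834333… → ⌈·⌉ = 1181
j=8: r + 7k = 1377.223222… → ⌈·⌉ = 1378
j=9: r + 8k = 1573.612111… → ⌈·⌉ = 1574
j=10: r + 9k = 1770.001 → ⌈·⌉ = 1771
j=11: r + 10k = 1966.389888… → ⌈·⌉ = 1967
j=12: r + 11k = 2162.778777… → ⌈·⌉ = 2163
j=13: r + 12k = 2359.167666… → ⌈·⌉ = 2360
j=14: r + 13k = 2555.556555… → ⌈·⌉ = 2556
j=15: r + 14k = 2751.945444… → ⌈·⌉ = 2752
j=16: r + 15k = 2948.334333… → ⌈·⌉ = 2949
j=17: r + 16k = 3144.723222… → ⌈·⌉ = 3145
j=18: r + 17k = 3341.112111… → ⌈·⌉ = 3342

3, 199, 396, 592, 789, 985, 1181, 1378, 1574, 1771, 1967, 2163, 2360, 2556, 2752, 2949, 3145, 3342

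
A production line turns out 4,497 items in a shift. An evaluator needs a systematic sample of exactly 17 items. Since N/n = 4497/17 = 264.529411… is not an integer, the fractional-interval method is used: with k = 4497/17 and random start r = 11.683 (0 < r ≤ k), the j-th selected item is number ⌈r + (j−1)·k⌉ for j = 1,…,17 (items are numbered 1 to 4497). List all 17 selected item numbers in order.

j=1: r + 0k = 11.683 → ⌈·⌉ = 12
j=2: r + 1k = 276.212411… → ⌈·⌉ = 277
j=3: r + 2k = 540.741823… → ⌈·⌉ = 541
j=4: r + 3k = 805.271235… → ⌈·⌉ = 806
j=5: r + 4k = 1069.800647… → ⌈·⌉ = 1070
j=6: r + 5k = 1334.330058… → ⌈·⌉ = 1335
j=7: r + 6k = 1598.859470… → ⌈·⌉ = 1599
j=8: r + 7k = 1863.388882… → ⌈·⌉ = 1864
j=9: r + 8k = 2127.918294… → ⌈·⌉ = 2128
j=10: r + 9k = 2392.447705… → ⌈·⌉ = 2393
j=11: r + 10k = 2656.977117… → ⌈·⌉ = 2657
j=12: r + 11k = 2921.506529… → ⌈·⌉ = 2922
j=13: r + 12k = 3186.035941… → ⌈·⌉ = 3187
j=14: r + 13k = 3450.565352… → ⌈·⌉ = 3451
j=15: r + 14k = 3715.094764… → ⌈·⌉ = 3716
j=16: r + 15k = 3979.624176… → ⌈·⌉ = 3980
j=17: r + 16k = 4244.153588… → ⌈·⌉ = 4245

12, 277, 541, 806, 1070, 1335, 1599, 1864, 2128, 2393, 2657, 2922, 3187, 3451, 3716, 3980, 4245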